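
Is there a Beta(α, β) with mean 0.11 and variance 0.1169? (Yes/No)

No

For any Beta, Var(X) < E[X]·(1−E[X]).
Here μ(1−μ) = 0.11×0.89 = 0.0979, and 0.1169 ≥ 0.0979.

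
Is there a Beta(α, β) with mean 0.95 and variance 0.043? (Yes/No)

A Beta with mean μ has variance μ(1−μ)/(α+β+1) < μ(1−μ).
Here μ(1−μ) = 0.95×0.05 = 0.0475, and 0.043 < 0.0475.

Yes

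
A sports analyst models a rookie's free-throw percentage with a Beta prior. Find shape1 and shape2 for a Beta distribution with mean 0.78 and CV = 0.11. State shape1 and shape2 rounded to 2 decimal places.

σ = CV·μ = 0.11×0.78 = 0.08580, so σ² = 0.007362.
s+1 = μ(1−μ)/σ² = 0.1716/0.007362 = 23.3100, so s = shape1+shape2 = 22.3100.
shape1 = μs = 17.40, shape2 = (1−μ)s = 4.91.

shape1 = 17.40, shape2 = 4.91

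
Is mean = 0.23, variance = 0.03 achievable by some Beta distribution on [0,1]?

A Beta with mean μ has variance μ(1−μ)/(α+β+1) < μ(1−μ).
Here μ(1−μ) = 0.23×0.77 = 0.1771, and 0.03 < 0.1771.

Yes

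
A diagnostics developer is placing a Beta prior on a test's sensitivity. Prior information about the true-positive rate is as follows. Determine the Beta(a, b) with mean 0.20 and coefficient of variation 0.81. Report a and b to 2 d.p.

σ = CV·μ = 0.81×0.20 = 0.16200, so σ² = 0.026244.
s+1 = μ(1−μ)/σ² = 0.1600/0.026244 = 6.0966, so s = a+b = 5.0966.
a = μs = 1.02, b = (1−μ)s = 4.08.

a = 1.02, b = 4.08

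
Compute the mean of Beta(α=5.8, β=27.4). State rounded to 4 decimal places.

0.1747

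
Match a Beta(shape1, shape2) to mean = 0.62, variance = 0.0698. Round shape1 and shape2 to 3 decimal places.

shape1 = 1.473, shape2 = 0.903

Write ν = shape1+shape2; then shape1 = μν and Var = μ(1−μ)/(ν+1).
ν = μ(1−μ)/Var − 1 = 0.2356/0.0698 − 1 = 2.3754.
shape1 = 0.62·2.3754 = 1.473, shape2 = 0.38·2.3754 = 0.903.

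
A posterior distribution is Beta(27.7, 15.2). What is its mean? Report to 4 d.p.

The Beta mean is α/(α+β) = 27.7/(27.7+15.2) = 0.6457.

0.6457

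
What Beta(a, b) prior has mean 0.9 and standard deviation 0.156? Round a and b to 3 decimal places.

Variance = 0.156² = 0.024336. The moment-matching identity a+b = μ(1−μ)/Var − 1 gives
a+b = 0.09/0.024336 − 1 = 2.6982, so a = μ·2.6982 = 2.428 and b = (1−μ)·2.6982 = 0.270.

a = 2.428, b = 0.270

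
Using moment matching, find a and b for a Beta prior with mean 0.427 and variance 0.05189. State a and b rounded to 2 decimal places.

Let s = a+b. The Beta variance is μ(1−μ)/(s+1).
So s+1 = μ(1−μ)/σ² = (0.427×0.573)/0.05189 = 0.244671/0.05189 = 4.7152, giving s = 3.7152.
Then a = μs = 0.427×3.7152 = 1.59 and b = (1−μ)s = 0.573×3.7152 = 2.13.

a = 1.59, b = 2.13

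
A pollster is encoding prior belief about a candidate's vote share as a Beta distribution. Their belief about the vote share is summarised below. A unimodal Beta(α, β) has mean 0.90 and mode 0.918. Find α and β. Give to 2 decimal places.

α = 41.80, β = 4.64

With s = α+β: μ = α/s and mode = (α−1)/(s−2). Eliminating α = μs,
μs − 1 = m(s−2) ⇒ s(μ−m) = 1−2m ⇒ s = -0.836/-0.018 = 46.4444.
So α = μs = 41.80, β = (1−μ)s = 4.64.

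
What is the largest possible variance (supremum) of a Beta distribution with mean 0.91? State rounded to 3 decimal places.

Var = μ(1−μ)/(α+β+1), which approaches μ(1−μ) as α+β → 0.
So the supremum is μ(1−μ) = 0.91×0.09 = 0.082.

0.082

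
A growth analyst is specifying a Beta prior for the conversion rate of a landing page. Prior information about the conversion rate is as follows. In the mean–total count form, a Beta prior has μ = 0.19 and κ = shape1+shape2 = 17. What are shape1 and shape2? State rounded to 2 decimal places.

shape1 = 3.23, shape2 = 13.77

Split κ in proportion μ : (1−μ): shape1 = 0.19·17 = 3.23, shape2 = 17 − 3.23 = 13.77.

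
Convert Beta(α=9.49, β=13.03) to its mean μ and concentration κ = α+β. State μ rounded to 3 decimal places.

κ = α+β = 9.49+13.03 = 22.52; μ = α/κ = 9.49/22.52 = 0.421.

μ = 0.421, κ = 22.52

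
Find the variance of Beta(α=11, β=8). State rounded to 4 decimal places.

0.0122

Var = αβ/[(α+β)²(α+β+1)] = (11×8)/(19²×20) = 88/7220 = 0.0122.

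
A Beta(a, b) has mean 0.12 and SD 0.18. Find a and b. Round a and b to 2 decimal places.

σ² = 0.18² = 0.0324.
With s = a+b, Var = μ(1−μ)/(s+1), so s+1 = (0.12×0.88)/0.0324 = 3.2593 and s = 2.2593.
a = μs = 0.27, b = (1−μ)s = 1.99.

a = 0.27, b = 1.99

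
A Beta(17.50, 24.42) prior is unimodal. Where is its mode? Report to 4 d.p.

The density x^(α−1)(1−x)^(β−1) is maximised at (α−1)/(α+β−2) = 16.50/39.92 = 0.4133.

0.4133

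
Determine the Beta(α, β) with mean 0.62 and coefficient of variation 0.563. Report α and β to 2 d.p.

σ = CV·μ = 0.563×0.62 = 0.34906, so σ² = 0.121843.
s+1 = μ(1−μ)/σ² = 0.2356/0.121843 = 1.9336, so s = α+β = 0.9336.
α = μs = 0.58, β = (1−μ)s = 0.35.

α = 0.58, β = 0.35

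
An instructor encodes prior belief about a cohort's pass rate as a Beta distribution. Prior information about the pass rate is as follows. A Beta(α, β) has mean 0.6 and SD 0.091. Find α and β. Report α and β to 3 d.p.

α = 16.789, β = 11.193

Variance = 0.091² = 0.008281. The moment-matching identity α+β = μ(1−μ)/Var − 1 gives
α+β = 0.24/0.008281 − 1 = 27.9820, so α = μ·27.9820 = 16.789 and β = (1−μ)·27.9820 = 11.193.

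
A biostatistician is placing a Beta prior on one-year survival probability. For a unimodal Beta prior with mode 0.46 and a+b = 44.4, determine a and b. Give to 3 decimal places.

a = 20.504, b = 23.896

Since the density peak of Beta(a,b) is at (a−1)/(a+b−2),
a = 1 + 0.46(44.4−2) = 20.504 and b = 44.4 − 20.504 = 23.896.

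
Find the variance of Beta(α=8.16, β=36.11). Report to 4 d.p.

0.0033

μ = 8.16/44.27 = 0.184323; Var = μ(1−μ)/(α+β+1) = 0.1503483/45.27 = 0.0033.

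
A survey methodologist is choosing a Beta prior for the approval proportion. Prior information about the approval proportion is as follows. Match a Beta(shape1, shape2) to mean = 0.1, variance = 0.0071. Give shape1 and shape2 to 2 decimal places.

Write ν = shape1+shape2; then shape1 = μν and Var = μ(1−μ)/(ν+1).
ν = μ(1−μ)/Var − 1 = 0.09/0.0071 − 1 = 11.6761.
shape1 = 0.1·11.6761 = 1.17, shape2 = 0.9·11.6761 = 10.51.

shape1 = 1.17, shape2 = 10.51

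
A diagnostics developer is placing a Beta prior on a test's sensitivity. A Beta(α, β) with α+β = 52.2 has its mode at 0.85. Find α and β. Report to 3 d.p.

α = 43.670, β = 8.530

For α,β>1 the mode is (α−1)/(α+β−2), so α = mode·(κ−2)+1 = 0.85×50.2+1 = 43.670.
And β = (1−mode)·(κ−2)+1 = 0.15×50.2+1 = 8.530.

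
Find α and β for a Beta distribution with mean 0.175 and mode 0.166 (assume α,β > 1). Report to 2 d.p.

Let s = α+β. Mean gives α = μs = 0.175s; mode gives (α−1)/(s−2) = 0.166.
Substituting: 0.175s − 1 = 0.166(s−2) = 0.166s − 0.332, so 0.009s = 0.668 and s = 74.2222.
Then α = 0.175×74.2222 = 12.99 and β = s−α = 61.23.

α = 12.99, β = 61.23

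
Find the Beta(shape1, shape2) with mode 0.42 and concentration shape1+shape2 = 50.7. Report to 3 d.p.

shape1 = 21.454, shape2 = 29.246

Since the density peak of Beta(shape1,shape2) is at (shape1−1)/(shape1+shape2−2),
shape1 = 1 + 0.42(50.7−2) = 21.454 and shape2 = 50.7 − 21.454 = 29.246.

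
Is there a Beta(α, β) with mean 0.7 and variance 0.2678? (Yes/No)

A Beta with mean μ has variance μ(1−μ)/(α+β+1) < μ(1−μ).
Here μ(1−μ) = 0.7×0.3 = 0.21, and 0.2678 ≥ 0.21.

No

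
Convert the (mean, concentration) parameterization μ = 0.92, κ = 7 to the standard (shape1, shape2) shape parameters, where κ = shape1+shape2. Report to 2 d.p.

shape1 = 6.44, shape2 = 0.56

Split κ in proportion μ : (1−μ): shape1 = 0.92·7 = 6.44, shape2 = 7 − 6.44 = 0.56.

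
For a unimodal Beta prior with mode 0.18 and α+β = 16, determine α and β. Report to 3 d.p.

α = 3.520, β = 12.480

Mode = (α−1)/(κ−2) with κ = α+β, so α−1 = 0.18·14 = 2.520.
α = 3.520; β = κ − α = 12.480.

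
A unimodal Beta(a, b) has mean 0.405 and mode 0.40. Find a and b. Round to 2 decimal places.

With s = a+b: μ = a/s and mode = (a−1)/(s−2). Eliminating a = μs,
μs − 1 = m(s−2) ⇒ s(μ−m) = 1−2m ⇒ s = 0.20/0.005 = 40.0000.
So a = μs = 16.20, b = (1−μ)s = 23.80.

a = 16.20, b = 23.80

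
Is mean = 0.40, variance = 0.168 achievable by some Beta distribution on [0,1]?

A Beta with mean μ has variance μ(1−μ)/(α+β+1) < μ(1−μ).
Here μ(1−μ) = 0.40×0.60 = 0.2400, and 0.168 < 0.2400.

Yes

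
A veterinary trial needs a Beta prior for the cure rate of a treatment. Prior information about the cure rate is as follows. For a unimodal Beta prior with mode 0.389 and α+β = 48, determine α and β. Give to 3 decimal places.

α = 18.894, β = 29.106

For α,β>1 the mode is (α−1)/(α+β−2), so α = mode·(κ−2)+1 = 0.389×46+1 = 18.894.
And β = (1−mode)·(κ−2)+1 = 0.611×46+1 = 29.106.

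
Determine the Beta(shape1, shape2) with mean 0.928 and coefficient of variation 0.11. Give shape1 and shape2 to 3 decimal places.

Var = (CV·μ)² = (0.11×0.928)² = 0.010420.
shape1+shape2 = μ(1−μ)/Var − 1 = 0.066816/0.010420 − 1 = 5.4121.
Thus shape1 = 0.928·5.4121 = 5.022 and shape2 = 0.072·5.4121 = 0.390.

shape1 = 5.022, shape2 = 0.390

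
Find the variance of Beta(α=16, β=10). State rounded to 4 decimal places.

0.0088

Var = αβ/[(α+β)²(α+β+1)] = (16×10)/(26²×27) = 160/18252 = 0.0088.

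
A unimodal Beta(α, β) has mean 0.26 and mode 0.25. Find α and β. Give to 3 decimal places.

Let s = α+β. Mean gives α = μs = 0.26s; mode gives (α−1)/(s−2) = 0.25.
Substituting: 0.26s − 1 = 0.25(s−2) = 0.25s − 0.50, so 0.01s = 0.50 and s = 50.0000.
Then α = 0.26×50.0000 = 13.000 and β = s−α = 37.000.

α = 13.000, β = 37.000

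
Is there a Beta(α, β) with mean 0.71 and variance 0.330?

A Beta with mean μ has variance μ(1−μ)/(α+β+1) < μ(1−μ).
Here μ(1−μ) = 0.71×0.29 = 0.2059, and 0.330 ≥ 0.2059.

No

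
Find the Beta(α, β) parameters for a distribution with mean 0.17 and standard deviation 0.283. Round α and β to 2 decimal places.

Variance = 0.283² = 0.080089. The moment-matching identity α+β = μ(1−μ)/Var − 1 gives
α+β = 0.1411/0.080089 − 1 = 0.7618, so α = μ·0.7618 = 0.13 and β = (1−μ)·0.7618 = 0.63.

α = 0.13, β = 0.63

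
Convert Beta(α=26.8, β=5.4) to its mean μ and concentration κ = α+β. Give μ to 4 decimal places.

μ = 0.8323, κ = 32.2

κ = α+β = 26.8+5.4 = 32.2; μ = α/κ = 26.8/32.2 = 0.8323.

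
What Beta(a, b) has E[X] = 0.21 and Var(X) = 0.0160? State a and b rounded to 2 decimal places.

a = 1.97, b = 7.40

Let s = a+b. The Beta variance is μ(1−μ)/(s+1).
So s+1 = μ(1−μ)/σ² = (0.21×0.79)/0.0160 = 0.1659/0.0160 = 10.3687, giving s = 9.3687.
Then a = μs = 0.21×9.3687 = 1.97 and b = (1−μ)s = 0.79×9.3687 = 7.40.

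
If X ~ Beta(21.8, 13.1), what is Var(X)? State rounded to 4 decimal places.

0.0065

α+β = 34.9 and αβ = 285.58, so Var = αβ/[(α+β)²(α+β+1)] = 285.58/43726.559 = 0.0065.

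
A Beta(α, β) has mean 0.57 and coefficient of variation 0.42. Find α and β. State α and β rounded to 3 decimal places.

α = 1.868, β = 1.409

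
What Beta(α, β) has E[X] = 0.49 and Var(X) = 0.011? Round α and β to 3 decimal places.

α = 10.642, β = 11.076

Write ν = α+β; then α = μν and Var = μ(1−μ)/(ν+1).
ν = μ(1−μ)/Var − 1 = 0.2499/0.011 − 1 = 21.7182.
α = 0.49·21.7182 = 10.642, β = 0.51·21.7182 = 11.076.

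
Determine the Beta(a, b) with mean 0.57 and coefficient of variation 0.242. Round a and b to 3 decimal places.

a = 6.772, b = 5.109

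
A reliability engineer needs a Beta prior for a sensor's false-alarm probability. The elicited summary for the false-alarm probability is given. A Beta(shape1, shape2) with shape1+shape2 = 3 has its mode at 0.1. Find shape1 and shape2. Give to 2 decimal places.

shape1 = 1.10, shape2 = 1.90

Since the density peak of Beta(shape1,shape2) is at (shape1−1)/(shape1+shape2−2),
shape1 = 1 + 0.1(3−2) = 1.10 and shape2 = 3 − 1.10 = 1.90.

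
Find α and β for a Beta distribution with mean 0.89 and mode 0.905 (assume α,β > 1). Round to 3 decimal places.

α = 48.060, β = 5.940

With s = α+β: μ = α/s and mode = (α−1)/(s−2). Eliminating α = μs,
μs − 1 = m(s−2) ⇒ s(μ−m) = 1−2m ⇒ s = -0.810/-0.015 = 54.0000.
So α = μs = 48.060, β = (1−μ)s = 5.940.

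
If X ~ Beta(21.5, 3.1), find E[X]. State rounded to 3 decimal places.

0.874

The Beta mean is α/(α+β) = 21.5/(21.5+3.1) = 0.874.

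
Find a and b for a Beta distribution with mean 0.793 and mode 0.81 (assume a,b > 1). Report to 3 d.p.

a = 28.921, b = 7.549

With s = a+b: μ = a/s and mode = (a−1)/(s−2). Eliminating a = μs,
μs − 1 = m(s−2) ⇒ s(μ−m) = 1−2m ⇒ s = -0.62/-0.017 = 36.4706.
So a = μs = 28.921, b = (1−μ)s = 7.549.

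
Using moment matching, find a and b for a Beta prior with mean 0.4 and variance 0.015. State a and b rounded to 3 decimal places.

a = 6.000, b = 9.000

Write ν = a+b; then a = μν and Var = μ(1−μ)/(ν+1).
ν = μ(1−μ)/Var − 1 = 0.24/0.015 − 1 = 15.0000.
a = 0.4·15.0000 = 6.000, b = 0.6·15.0000 = 9.000.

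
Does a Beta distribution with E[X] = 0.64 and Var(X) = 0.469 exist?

For any Beta, Var(X) < E[X]·(1−E[X]).
Here μ(1−μ) = 0.64×0.36 = 0.2304, and 0.469 ≥ 0.2304.

No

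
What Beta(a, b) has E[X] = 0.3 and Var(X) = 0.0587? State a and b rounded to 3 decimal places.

Write ν = a+b; then a = μν and Var = μ(1−μ)/(ν+1).
ν = μ(1−μ)/Var − 1 = 0.21/0.0587 − 1 = 2.5775.
a = 0.3·2.5775 = 0.773, b = 0.7·2.5775 = 1.804.

a = 0.773, b = 1.804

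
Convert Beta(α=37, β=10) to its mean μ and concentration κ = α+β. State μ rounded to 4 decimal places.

μ = 0.7872, κ = 47

κ = α+β = 37+10 = 47; μ = α/κ = 37/47 = 0.7872.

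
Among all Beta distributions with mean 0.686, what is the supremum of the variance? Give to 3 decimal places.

0.215

For fixed mean μ the Beta variance is μ(1−μ)/(α+β+1), increasing as α+β decreases.
Its least upper bound (not attained) is μ(1−μ) = 0.686·0.314 = 0.215.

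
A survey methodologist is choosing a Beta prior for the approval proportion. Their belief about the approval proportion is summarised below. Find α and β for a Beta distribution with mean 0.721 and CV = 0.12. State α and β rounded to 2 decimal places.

Var = (CV·μ)² = (0.12×0.721)² = 0.007486.
α+β = μ(1−μ)/Var − 1 = 0.201159/0.007486 − 1 = 25.8724.
Thus α = 0.721·25.8724 = 18.65 and β = 0.279·25.8724 = 7.22.

α = 18.65, β = 7.22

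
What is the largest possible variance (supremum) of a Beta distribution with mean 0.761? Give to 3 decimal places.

0.182

Var = μ(1−μ)/(α+β+1), which approaches μ(1−μ) as α+β → 0.
So the supremum is μ(1−μ) = 0.761×0.239 = 0.182.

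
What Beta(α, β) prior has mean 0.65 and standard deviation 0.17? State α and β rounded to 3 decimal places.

α = 4.467, β = 2.405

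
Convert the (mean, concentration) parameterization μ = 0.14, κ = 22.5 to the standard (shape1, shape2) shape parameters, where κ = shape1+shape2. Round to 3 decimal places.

shape1 = 3.150, shape2 = 19.350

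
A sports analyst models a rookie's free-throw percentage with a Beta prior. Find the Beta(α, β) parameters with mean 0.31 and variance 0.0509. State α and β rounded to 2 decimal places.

α = 0.99, β = 2.21

Let s = α+β. The Beta variance is μ(1−μ)/(s+1).
So s+1 = μ(1−μ)/σ² = (0.31×0.69)/0.0509 = 0.2139/0.0509 = 4.2024, giving s = 3.2024.
Then α = μs = 0.31×3.2024 = 0.99 and β = (1−μ)s = 0.69×3.2024 = 2.21.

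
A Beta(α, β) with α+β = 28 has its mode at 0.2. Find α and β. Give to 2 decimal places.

For α,β>1 the mode is (α−1)/(α+β−2), so α = mode·(κ−2)+1 = 0.2×26+1 = 6.20.
And β = (1−mode)·(κ−2)+1 = 0.8×26+1 = 21.80.

α = 6.20, β = 21.80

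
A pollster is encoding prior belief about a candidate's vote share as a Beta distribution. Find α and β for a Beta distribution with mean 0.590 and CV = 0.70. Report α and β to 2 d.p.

Var = (CV·μ)² = (0.70×0.590)² = 0.170569.
α+β = μ(1−μ)/Var − 1 = 0.241900/0.170569 − 1 = 0.4182.
Thus α = 0.590·0.4182 = 0.25 and β = 0.410·0.4182 = 0.17.

α = 0.25, β = 0.17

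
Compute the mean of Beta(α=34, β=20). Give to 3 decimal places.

E[X] = α/(α+β) = 34/54 = 0.630.

0.630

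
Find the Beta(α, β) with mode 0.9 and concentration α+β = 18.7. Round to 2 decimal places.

α = 16.03, β = 2.67

Since the density peak of Beta(α,β) is at (α−1)/(α+β−2),
α = 1 + 0.9(18.7−2) = 16.03 and β = 18.7 − 16.03 = 2.67.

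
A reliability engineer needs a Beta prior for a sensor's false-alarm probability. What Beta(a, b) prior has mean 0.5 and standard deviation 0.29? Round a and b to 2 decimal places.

Variance = 0.29² = 0.0841. The moment-matching identity a+b = μ(1−μ)/Var − 1 gives
a+b = 0.25/0.0841 − 1 = 1.9727, so a = μ·1.9727 = 0.99 and b = (1−μ)·1.9727 = 0.99.

a = 0.99, b = 0.99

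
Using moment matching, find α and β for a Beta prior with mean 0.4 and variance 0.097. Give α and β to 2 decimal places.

α = 0.59, β = 0.88

By moment matching, α+β = μ(1−μ)/σ² − 1 = (0.4·0.6)/0.097 − 1 = 2.4742 − 1 = 1.4742.
Since α/(α+β) = μ, α = 0.4·1.4742 = 0.59 and β = 0.6·1.4742 = 0.88.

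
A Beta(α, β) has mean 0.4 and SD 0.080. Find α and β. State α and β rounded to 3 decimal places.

α = 14.600, β = 21.900

First σ² = 0.006400. Setting α = μn, β = (1−μ)n with n = α+β,
μ(1−μ)/(n+1) = 0.006400 ⇒ n+1 = 0.24/0.006400 = 37.5000 ⇒ n = 36.5000.
Hence α = 0.4×36.5000 = 14.600, β = 0.6×36.5000 = 21.900.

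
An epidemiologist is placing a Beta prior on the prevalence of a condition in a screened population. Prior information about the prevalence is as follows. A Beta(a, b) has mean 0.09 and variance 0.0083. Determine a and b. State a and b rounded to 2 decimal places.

a = 0.80, b = 8.07

By moment matching, a+b = μ(1−μ)/σ² − 1 = (0.09·0.91)/0.0083 − 1 = 9.8675 − 1 = 8.8675.
Since a/(a+b) = μ, a = 0.09·8.8675 = 0.80 and b = 0.91·8.8675 = 8.07.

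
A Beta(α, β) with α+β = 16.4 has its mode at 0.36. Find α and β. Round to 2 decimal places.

Mode = (α−1)/(κ−2) with κ = α+β, so α−1 = 0.36·14.4 = 5.18.
α = 6.18; β = κ − α = 10.22.

α = 6.18, β = 10.22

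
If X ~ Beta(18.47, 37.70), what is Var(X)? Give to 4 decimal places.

0.0039

Var = αβ/[(α+β)²(α+β+1)] = (18.47×37.70)/(56.17²×57.17) = 696.3190/180375.289013 = 0.0039.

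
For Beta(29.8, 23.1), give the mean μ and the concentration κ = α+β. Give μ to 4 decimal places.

μ = 0.5633, κ = 52.9

κ = α+β = 29.8+23.1 = 52.9; μ = α/κ = 29.8/52.9 = 0.5633.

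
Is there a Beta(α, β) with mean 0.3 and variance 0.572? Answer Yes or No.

No

For any Beta, Var(X) < E[X]·(1−E[X]).
Here μ(1−μ) = 0.3×0.7 = 0.21, and 0.572 ≥ 0.21.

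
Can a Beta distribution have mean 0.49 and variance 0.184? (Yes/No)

For any Beta, Var(X) < E[X]·(1−E[X]).
Here μ(1−μ) = 0.49×0.51 = 0.2499, and 0.184 < 0.2499.

Yes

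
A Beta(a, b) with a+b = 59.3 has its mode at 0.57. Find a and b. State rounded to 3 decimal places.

a = 33.661, b = 25.639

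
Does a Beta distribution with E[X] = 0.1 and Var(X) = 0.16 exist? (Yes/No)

The Beta variance bound is σ² < μ(1−μ).
Here μ(1−μ) = 0.1×0.9 = 0.09, and 0.16 ≥ 0.09.

No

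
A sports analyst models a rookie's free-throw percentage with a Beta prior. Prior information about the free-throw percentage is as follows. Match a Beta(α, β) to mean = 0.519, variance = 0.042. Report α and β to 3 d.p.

α = 2.566, β = 2.378

Write ν = α+β; then α = μν and Var = μ(1−μ)/(ν+1).
ν = μ(1−μ)/Var − 1 = 0.249639/0.042 − 1 = 4.9438.
α = 0.519·4.9438 = 2.566, β = 0.481·4.9438 = 2.378.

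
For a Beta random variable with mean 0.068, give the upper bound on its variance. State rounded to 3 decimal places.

0.063

Var = μ(1−μ)/(α+β+1), which approaches μ(1−μ) as α+β → 0.
So the supremum is μ(1−μ) = 0.068×0.932 = 0.063.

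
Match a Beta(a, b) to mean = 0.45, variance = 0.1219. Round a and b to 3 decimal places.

Write ν = a+b; then a = μν and Var = μ(1−μ)/(ν+1).
ν = μ(1−μ)/Var − 1 = 0.2475/0.1219 − 1 = 1.0304.
a = 0.45·1.0304 = 0.464, b = 0.55·1.0304 = 0.567.

a = 0.464, b = 0.567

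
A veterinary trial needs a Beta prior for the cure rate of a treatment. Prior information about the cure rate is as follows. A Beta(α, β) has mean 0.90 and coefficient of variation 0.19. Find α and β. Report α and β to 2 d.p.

α = 1.87, β = 0.21

σ = CV·μ = 0.19×0.90 = 0.17100, so σ² = 0.029241.
s+1 = μ(1−μ)/σ² = 0.0900/0.029241 = 3.0779, so s = α+β = 2.0779.
α = μs = 1.87, β = (1−μ)s = 0.21.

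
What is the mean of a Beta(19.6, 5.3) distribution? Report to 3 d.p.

0.787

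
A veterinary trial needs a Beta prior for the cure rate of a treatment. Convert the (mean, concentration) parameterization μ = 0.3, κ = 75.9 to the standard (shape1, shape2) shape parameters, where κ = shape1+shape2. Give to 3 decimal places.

shape1 = μκ = 0.3×75.9 = 22.770 and shape2 = (1−μ)κ = 0.7×75.9 = 53.130.

shape1 = 22.770, shape2 = 53.130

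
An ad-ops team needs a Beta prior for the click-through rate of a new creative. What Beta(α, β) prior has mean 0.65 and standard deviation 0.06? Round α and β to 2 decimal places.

σ² = 0.06² = 0.0036.
With s = α+β, Var = μ(1−μ)/(s+1), so s+1 = (0.65×0.35)/0.0036 = 63.1944 and s = 62.1944.
α = μs = 40.43, β = (1−μ)s = 21.77.

α = 40.43, β = 21.77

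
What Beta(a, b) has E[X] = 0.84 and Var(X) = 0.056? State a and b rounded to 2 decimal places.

a = 1.18, b = 0.22

Let s = a+b. The Beta variance is μ(1−μ)/(s+1).
So s+1 = μ(1−μ)/σ² = (0.84×0.16)/0.056 = 0.1344/0.056 = 2.4000, giving s = 1.4000.
Then a = μs = 0.84×1.4000 = 1.18 and b = (1−μ)s = 0.16×1.4000 = 0.22.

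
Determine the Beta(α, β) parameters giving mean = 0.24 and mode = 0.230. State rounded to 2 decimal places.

α = 12.96, β = 41.04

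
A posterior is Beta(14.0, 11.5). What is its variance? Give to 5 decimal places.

Var = αβ/[(α+β)²(α+β+1)] = (14.0×11.5)/(25.5²×26.5) = 161.00/17231.625 = 0.00934.

0.00934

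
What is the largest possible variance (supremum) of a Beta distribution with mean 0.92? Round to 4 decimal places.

0.0736

Var = μ(1−μ)/(α+β+1), which approaches μ(1−μ) as α+β → 0.
So the supremum is μ(1−μ) = 0.92×0.08 = 0.0736.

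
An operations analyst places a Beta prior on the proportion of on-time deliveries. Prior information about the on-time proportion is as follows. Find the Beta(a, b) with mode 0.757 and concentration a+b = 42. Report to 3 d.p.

Mode = (a−1)/(κ−2) with κ = a+b, so a−1 = 0.757·40 = 30.280.
a = 31.280; b = κ − a = 10.720.

a = 31.280, b = 10.720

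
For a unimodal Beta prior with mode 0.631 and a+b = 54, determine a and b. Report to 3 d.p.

Since the density peak of Beta(a,b) is at (a−1)/(a+b−2),
a = 1 + 0.631(54−2) = 33.812 and b = 54 − 33.812 = 20.188.

a = 33.812, b = 20.188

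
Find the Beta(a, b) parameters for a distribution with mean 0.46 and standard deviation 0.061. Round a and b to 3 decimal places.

a = 30.248, b = 35.508

σ² = 0.061² = 0.003721.
With s = a+b, Var = μ(1−μ)/(s+1), so s+1 = (0.46×0.54)/0.003721 = 66.7562 and s = 65.7562.
a = μs = 30.248, b = (1−μ)s = 35.508.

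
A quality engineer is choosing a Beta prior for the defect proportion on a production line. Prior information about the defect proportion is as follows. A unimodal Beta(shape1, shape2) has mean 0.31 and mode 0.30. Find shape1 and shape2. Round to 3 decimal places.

shape1 = 12.400, shape2 = 27.600

Let s = shape1+shape2. Mean gives shape1 = μs = 0.31s; mode gives (shape1−1)/(s−2) = 0.30.
Substituting: 0.31s − 1 = 0.30(s−2) = 0.30s − 0.60, so 0.01s = 0.40 and s = 40.0000.
Then shape1 = 0.31×40.0000 = 12.400 and shape2 = s−shape1 = 27.600.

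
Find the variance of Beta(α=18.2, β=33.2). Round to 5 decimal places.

0.00436

α+β = 51.4 and αβ = 604.24, so Var = αβ/[(α+β)²(α+β+1)] = 604.24/138438.704 = 0.00436.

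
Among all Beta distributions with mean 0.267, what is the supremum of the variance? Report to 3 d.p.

For fixed mean μ the Beta variance is μ(1−μ)/(α+β+1), increasing as α+β decreases.
Its least upper bound (not attained) is μ(1−μ) = 0.267·0.733 = 0.196.

0.196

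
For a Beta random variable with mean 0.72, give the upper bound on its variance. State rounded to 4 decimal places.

Var = μ(1−μ)/(α+β+1), which approaches μ(1−μ) as α+β → 0.
So the supremum is μ(1−μ) = 0.72×0.28 = 0.2016.

0.2016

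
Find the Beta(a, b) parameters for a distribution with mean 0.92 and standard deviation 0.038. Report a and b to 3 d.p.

σ² = 0.038² = 0.001444.
With s = a+b, Var = μ(1−μ)/(s+1), so s+1 = (0.92×0.08)/0.001444 = 50.9695 and s = 49.9695.
a = μs = 45.972, b = (1−μ)s = 3.998.

a = 45.972, b = 3.998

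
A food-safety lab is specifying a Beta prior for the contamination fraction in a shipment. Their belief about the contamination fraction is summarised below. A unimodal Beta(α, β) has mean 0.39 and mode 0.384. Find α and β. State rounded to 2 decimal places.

α = 15.08, β = 23.59

With s = α+β: μ = α/s and mode = (α−1)/(s−2). Eliminating α = μs,
μs − 1 = m(s−2) ⇒ s(μ−m) = 1−2m ⇒ s = 0.232/0.006 = 38.6667.
So α = μs = 15.08, β = (1−μ)s = 23.59.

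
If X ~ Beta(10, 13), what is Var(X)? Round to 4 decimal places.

α+β = 23 and αβ = 130, so Var = αβ/[(α+β)²(α+β+1)] = 130/12696 = 0.0102.

0.0102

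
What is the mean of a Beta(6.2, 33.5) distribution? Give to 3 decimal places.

E[X] = α/(α+β) = 6.2/39.7 = 0.156.

0.156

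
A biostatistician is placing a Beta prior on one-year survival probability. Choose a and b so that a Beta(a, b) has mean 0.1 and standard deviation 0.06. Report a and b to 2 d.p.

σ² = 0.06² = 0.0036.
With s = a+b, Var = μ(1−μ)/(s+1), so s+1 = (0.1×0.9)/0.0036 = 25.0000 and s = 24.0000.
a = μs = 2.40, b = (1−μ)s = 21.60.

a = 2.40, b = 21.60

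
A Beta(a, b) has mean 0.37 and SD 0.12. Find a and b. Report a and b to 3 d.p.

σ² = 0.12² = 0.0144.
With s = a+b, Var = μ(1−μ)/(s+1), so s+1 = (0.37×0.63)/0.0144 = 16.1875 and s = 15.1875.
a = μs = 5.619, b = (1−μ)s = 9.568.

a = 5.619, b = 9.568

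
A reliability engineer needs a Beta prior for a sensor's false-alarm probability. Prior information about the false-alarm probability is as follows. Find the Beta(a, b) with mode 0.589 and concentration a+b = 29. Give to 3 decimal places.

Mode = (a−1)/(κ−2) with κ = a+b, so a−1 = 0.589·27 = 15.903.
a = 16.903; b = κ − a = 12.097.

a = 16.903, b = 12.097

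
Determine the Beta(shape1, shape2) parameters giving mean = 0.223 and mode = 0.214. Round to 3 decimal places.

shape1 = 14.173, shape2 = 49.383

Let s = shape1+shape2. Mean gives shape1 = μs = 0.223s; mode gives (shape1−1)/(s−2) = 0.214.
Substituting: 0.223s − 1 = 0.214(s−2) = 0.214s − 0.428, so 0.009s = 0.572 and s = 63.5556.
Then shape1 = 0.223×63.5556 = 14.173 and shape2 = s−shape1 = 49.383.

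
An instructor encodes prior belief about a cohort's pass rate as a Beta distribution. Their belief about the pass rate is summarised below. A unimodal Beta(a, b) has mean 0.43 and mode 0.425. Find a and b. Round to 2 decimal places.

With s = a+b: μ = a/s and mode = (a−1)/(s−2). Eliminating a = μs,
μs − 1 = m(s−2) ⇒ s(μ−m) = 1−2m ⇒ s = 0.150/0.005 = 30.0000.
So a = μs = 12.90, b = (1−μ)s = 17.10.

a = 12.90, b = 17.10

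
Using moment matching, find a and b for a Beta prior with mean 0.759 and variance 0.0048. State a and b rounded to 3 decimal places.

Write ν = a+b; then a = μν and Var = μ(1−μ)/(ν+1).
ν = μ(1−μ)/Var − 1 = 0.182919/0.0048 − 1 = 37.1081.
a = 0.759·37.1081 = 28.165, b = 0.241·37.1081 = 8.943.

a = 28.165, b = 8.943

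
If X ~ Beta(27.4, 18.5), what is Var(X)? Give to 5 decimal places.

0.00513

Var = αβ/[(α+β)²(α+β+1)] = (27.4×18.5)/(45.9²×46.9) = 506.90/98809.389 = 0.00513.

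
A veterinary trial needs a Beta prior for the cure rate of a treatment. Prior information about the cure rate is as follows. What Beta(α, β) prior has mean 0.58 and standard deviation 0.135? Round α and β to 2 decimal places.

α = 7.17, β = 5.19

First σ² = 0.018225. Setting α = μn, β = (1−μ)n with n = α+β,
μ(1−μ)/(n+1) = 0.018225 ⇒ n+1 = 0.2436/0.018225 = 13.3663 ⇒ n = 12.3663.
Hence α = 0.58×12.3663 = 7.17, β = 0.42×12.3663 = 5.19.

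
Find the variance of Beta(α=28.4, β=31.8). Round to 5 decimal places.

0.00407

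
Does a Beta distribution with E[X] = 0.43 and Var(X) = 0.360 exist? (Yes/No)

A Beta with mean μ has variance μ(1−μ)/(α+β+1) < μ(1−μ).
Here μ(1−μ) = 0.43×0.57 = 0.2451, and 0.360 ≥ 0.2451.

No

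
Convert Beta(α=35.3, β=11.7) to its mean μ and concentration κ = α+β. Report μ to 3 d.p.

μ = 0.751, κ = 47.0

κ = α+β = 35.3+11.7 = 47.0; μ = α/κ = 35.3/47.0 = 0.751.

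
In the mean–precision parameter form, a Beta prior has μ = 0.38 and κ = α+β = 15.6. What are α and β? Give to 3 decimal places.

Split κ in proportion μ : (1−μ): α = 0.38·15.6 = 5.928, β = 15.6 − 5.928 = 9.672.

α = 5.928, β = 9.672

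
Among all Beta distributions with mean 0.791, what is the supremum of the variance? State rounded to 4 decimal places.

Var = μ(1−μ)/(α+β+1), which approaches μ(1−μ) as α+β → 0.
So the supremum is μ(1−μ) = 0.791×0.209 = 0.1653.

0.1653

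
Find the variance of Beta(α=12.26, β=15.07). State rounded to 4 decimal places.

0.0087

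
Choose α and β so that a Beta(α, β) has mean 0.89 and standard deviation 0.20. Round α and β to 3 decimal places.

α = 1.288, β = 0.159

Variance = 0.20² = 0.0400. The moment-matching identity α+β = μ(1−μ)/Var − 1 gives
α+β = 0.0979/0.0400 − 1 = 1.4475, so α = μ·1.4475 = 1.288 and β = (1−μ)·1.4475 = 0.159.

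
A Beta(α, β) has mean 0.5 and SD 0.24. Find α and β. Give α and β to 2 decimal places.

σ² = 0.24² = 0.0576.
With s = α+β, Var = μ(1−μ)/(s+1), so s+1 = (0.5×0.5)/0.0576 = 4.3403 and s = 3.3403.
α = μs = 1.67, β = (1−μ)s = 1.67.

α = 1.67, β = 1.67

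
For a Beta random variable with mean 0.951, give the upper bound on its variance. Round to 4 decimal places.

0.0466

For fixed mean μ the Beta variance is μ(1−μ)/(α+β+1), increasing as α+β decreases.
Its least upper bound (not attained) is μ(1−μ) = 0.951·0.049 = 0.0466.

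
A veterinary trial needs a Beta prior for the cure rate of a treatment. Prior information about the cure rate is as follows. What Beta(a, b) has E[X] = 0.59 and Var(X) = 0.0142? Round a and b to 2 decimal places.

By moment matching, a+b = μ(1−μ)/σ² − 1 = (0.59·0.41)/0.0142 − 1 = 17.0352 − 1 = 16.0352.
Since a/(a+b) = μ, a = 0.59·16.0352 = 9.46 and b = 0.41·16.0352 = 6.57.

a = 9.46, b = 6.57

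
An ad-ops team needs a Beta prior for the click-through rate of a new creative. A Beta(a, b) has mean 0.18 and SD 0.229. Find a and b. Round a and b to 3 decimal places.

a = 0.327, b = 1.488

First σ² = 0.052441. Setting a = μn, b = (1−μ)n with n = a+b,
μ(1−μ)/(n+1) = 0.052441 ⇒ n+1 = 0.1476/0.052441 = 2.8146 ⇒ n = 1.8146.
Hence a = 0.18×1.8146 = 0.327, b = 0.82×1.8146 = 1.488.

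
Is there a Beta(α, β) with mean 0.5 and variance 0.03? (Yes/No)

The Beta variance bound is σ² < μ(1−μ).
Here μ(1−μ) = 0.5×0.5 = 0.25, and 0.03 < 0.25.

Yes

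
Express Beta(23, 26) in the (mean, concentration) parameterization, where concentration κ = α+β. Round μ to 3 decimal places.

μ = 0.469, κ = 49

κ = α+β = 23+26 = 49; μ = α/κ = 23/49 = 0.469.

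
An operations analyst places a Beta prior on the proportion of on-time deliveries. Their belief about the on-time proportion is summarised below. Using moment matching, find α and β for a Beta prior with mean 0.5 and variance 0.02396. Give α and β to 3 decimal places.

α = 4.717, β = 4.717

By moment matching, α+β = μ(1−μ)/σ² − 1 = (0.5·0.5)/0.02396 − 1 = 10.4341 − 1 = 9.4341.
Since α/(α+β) = μ, α = 0.5·9.4341 = 4.717 and β = 0.5·9.4341 = 4.717.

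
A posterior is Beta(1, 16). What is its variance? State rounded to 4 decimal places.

0.0031

μ = 1/17 = 0.058824; Var = μ(1−μ)/(α+β+1) = 0.0553633/18 = 0.0031.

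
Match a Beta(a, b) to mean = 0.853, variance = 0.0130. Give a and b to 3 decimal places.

a = 7.375, b = 1.271

Write ν = a+b; then a = μν and Var = μ(1−μ)/(ν+1).
ν = μ(1−μ)/Var − 1 = 0.125391/0.0130 − 1 = 8.6455.
a = 0.853·8.6455 = 7.375, b = 0.147·8.6455 = 1.271.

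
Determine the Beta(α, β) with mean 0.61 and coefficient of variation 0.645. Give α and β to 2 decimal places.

Var = (CV·μ)² = (0.645×0.61)² = 0.154803.
α+β = μ(1−μ)/Var − 1 = 0.2379/0.154803 − 1 = 0.5368.
Thus α = 0.61·0.5368 = 0.33 and β = 0.39·0.5368 = 0.21.

α = 0.33, β = 0.21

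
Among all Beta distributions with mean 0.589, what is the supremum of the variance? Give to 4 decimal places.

0.2421

Var = μ(1−μ)/(α+β+1), which approaches μ(1−μ) as α+β → 0.
So the supremum is μ(1−μ) = 0.589×0.411 = 0.2421.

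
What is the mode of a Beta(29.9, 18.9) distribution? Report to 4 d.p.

With α,β > 1, mode = (α−1)/(α+β−2) = 28.9/46.8 = 0.6175.

0.6175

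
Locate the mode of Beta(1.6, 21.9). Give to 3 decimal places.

0.028

With α,β > 1, mode = (α−1)/(α+β−2) = 0.6/21.5 = 0.028.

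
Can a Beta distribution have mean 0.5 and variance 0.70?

The Beta variance bound is σ² < μ(1−μ).
Here μ(1−μ) = 0.5×0.5 = 0.25, and 0.70 ≥ 0.25.

No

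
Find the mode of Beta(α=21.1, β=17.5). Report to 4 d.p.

0.5492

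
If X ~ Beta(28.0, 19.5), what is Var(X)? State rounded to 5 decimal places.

0.00499

α+β = 47.5 and αβ = 546.00, so Var = αβ/[(α+β)²(α+β+1)] = 546.00/109428.125 = 0.00499.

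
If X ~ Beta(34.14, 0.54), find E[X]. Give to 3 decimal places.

E[X] = α/(α+β) = 34.14/34.68 = 0.984.

0.984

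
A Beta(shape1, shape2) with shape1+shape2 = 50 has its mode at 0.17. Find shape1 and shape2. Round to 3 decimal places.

For shape1,shape2>1 the mode is (shape1−1)/(shape1+shape2−2), so shape1 = mode·(κ−2)+1 = 0.17×48+1 = 9.160.
And shape2 = (1−mode)·(κ−2)+1 = 0.83×48+1 = 40.840.

shape1 = 9.160, shape2 = 40.840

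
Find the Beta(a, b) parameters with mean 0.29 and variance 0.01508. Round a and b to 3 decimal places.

By moment matching, a+b = μ(1−μ)/σ² − 1 = (0.29·0.71)/0.01508 − 1 = 13.6538 − 1 = 12.6538.
Since a/(a+b) = μ, a = 0.29·12.6538 = 3.670 and b = 0.71·12.6538 = 8.984.

a = 3.670, b = 8.984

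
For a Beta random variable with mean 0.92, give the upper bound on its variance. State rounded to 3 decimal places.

For fixed mean μ the Beta variance is μ(1−μ)/(α+β+1), increasing as α+β decreases.
Its least upper bound (not attained) is μ(1−μ) = 0.92·0.08 = 0.074.

0.074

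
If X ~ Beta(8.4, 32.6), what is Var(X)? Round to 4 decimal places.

0.0039

μ = 8.4/41.0 = 0.204878; Var = μ(1−μ)/(α+β+1) = 0.1629030/42.0 = 0.0039.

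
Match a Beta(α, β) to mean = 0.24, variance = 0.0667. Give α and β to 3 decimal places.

By moment matching, α+β = μ(1−μ)/σ² − 1 = (0.24·0.76)/0.0667 − 1 = 2.7346 − 1 = 1.7346.
Since α/(α+β) = μ, α = 0.24·1.7346 = 0.416 and β = 0.76·1.7346 = 1.318.

α = 0.416, β = 1.318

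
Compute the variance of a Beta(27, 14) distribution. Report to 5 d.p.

0.00535

Var = αβ/[(α+β)²(α+β+1)] = (27×14)/(41²×42) = 378/70602 = 0.00535.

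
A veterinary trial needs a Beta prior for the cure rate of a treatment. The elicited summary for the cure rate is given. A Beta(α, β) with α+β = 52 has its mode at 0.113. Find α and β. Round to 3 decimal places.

Since the density peak of Beta(α,β) is at (α−1)/(α+β−2),
α = 1 + 0.113(52−2) = 6.650 and β = 52 − 6.650 = 45.350.

α = 6.650, β = 45.350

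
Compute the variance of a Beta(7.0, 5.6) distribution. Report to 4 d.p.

μ = 7.0/12.6 = 0.555556; Var = μ(1−μ)/(α+β+1) = 0.2469136/13.6 = 0.0182.

0.0182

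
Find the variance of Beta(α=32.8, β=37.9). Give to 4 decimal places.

α+β = 70.7 and αβ = 1243.12, so Var = αβ/[(α+β)²(α+β+1)] = 1243.12/358391.733 = 0.0035.

0.0035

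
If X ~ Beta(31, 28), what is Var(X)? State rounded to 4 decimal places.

μ = 31/59 = 0.525424; Var = μ(1−μ)/(α+β+1) = 0.2493536/60 = 0.0042.

0.0042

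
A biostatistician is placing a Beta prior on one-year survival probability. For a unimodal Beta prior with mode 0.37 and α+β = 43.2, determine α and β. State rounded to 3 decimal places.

α = 16.244, β = 26.956

Mode = (α−1)/(κ−2) with κ = α+β, so α−1 = 0.37·41.2 = 15.244.
α = 16.244; β = κ − α = 26.956.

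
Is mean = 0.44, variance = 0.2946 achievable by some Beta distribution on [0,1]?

The Beta variance bound is σ² < μ(1−μ).
Here μ(1−μ) = 0.44×0.56 = 0.2464, and 0.2946 ≥ 0.2464.

No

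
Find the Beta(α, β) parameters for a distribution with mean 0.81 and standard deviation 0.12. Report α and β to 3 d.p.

α = 7.847, β = 1.841

σ² = 0.12² = 0.0144.
With s = α+β, Var = μ(1−μ)/(s+1), so s+1 = (0.81×0.19)/0.0144 = 10.6875 and s = 9.6875.
α = μs = 7.847, β = (1−μ)s = 1.841.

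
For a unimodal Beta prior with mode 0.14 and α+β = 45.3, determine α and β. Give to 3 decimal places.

Mode = (α−1)/(κ−2) with κ = α+β, so α−1 = 0.14·43.3 = 6.062.
α = 7.062; β = κ − α = 38.238.

α = 7.062, β = 38.238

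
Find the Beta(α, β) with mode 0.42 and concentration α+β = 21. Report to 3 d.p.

α = 8.980, β = 12.020

For α,β>1 the mode is (α−1)/(α+β−2), so α = mode·(κ−2)+1 = 0.42×19+1 = 8.980.
And β = (1−mode)·(κ−2)+1 = 0.58×19+1 = 12.020.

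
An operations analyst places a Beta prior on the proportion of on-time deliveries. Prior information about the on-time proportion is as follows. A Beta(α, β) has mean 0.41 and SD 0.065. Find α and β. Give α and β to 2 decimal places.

α = 23.06, β = 33.19

σ² = 0.065² = 0.004225.
With s = α+β, Var = μ(1−μ)/(s+1), so s+1 = (0.41×0.59)/0.004225 = 57.2544 and s = 56.2544.
α = μs = 23.06, β = (1−μ)s = 33.19.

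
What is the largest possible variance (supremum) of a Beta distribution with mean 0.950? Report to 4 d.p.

Var = μ(1−μ)/(α+β+1), which approaches μ(1−μ) as α+β → 0.
So the supremum is μ(1−μ) = 0.950×0.050 = 0.0475.

0.0475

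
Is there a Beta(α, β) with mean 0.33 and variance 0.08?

The Beta variance bound is σ² < μ(1−μ).
Here μ(1−μ) = 0.33×0.67 = 0.2211, and 0.08 < 0.2211.

Yes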